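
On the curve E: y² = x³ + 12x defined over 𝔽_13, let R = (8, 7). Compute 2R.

tangent at (8, 7): λ = (3·8² + 12)/(2·7) ≡ 9/1. 1⁻¹ ≡ 1 (mod 13), so λ ≡ 9·1 ≡ 9.
  x = λ² - 8 - 8 = 81 - 16 ≡ 0; y = λ·(8 - 0) - 7 ≡ 0. → (0, 0)

(0, 0)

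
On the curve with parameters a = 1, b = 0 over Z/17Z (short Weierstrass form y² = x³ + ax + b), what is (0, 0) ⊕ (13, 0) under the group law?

(4, 0)

(0, 0) + (13, 0). λ = (0 - 0)/(13 - 0) ≡ 0/13 mod 17. 13⁻¹ ≡ 4 (mod 17), so λ ≡ 0.
  x = λ² - 0 - 13 = 0 - 13 ≡ 4; y = λ·(0 - 4) - 0 ≡ 0. → (4, 0)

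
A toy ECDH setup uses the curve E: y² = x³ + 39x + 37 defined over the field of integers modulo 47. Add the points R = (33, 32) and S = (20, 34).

(33, 32) + (20, 34). λ = (34 - 32)/(20 - 33) ≡ 2/34 mod 47. 34⁻¹ ≡ 18 (mod 47) since 34·18 = 612 ≡ 1, so λ ≡ 36.
  x = λ² - 33 - 20 = 1296 - 53 ≡ 21; y = λ·(33 - 21) - 32 ≡ 24. → (21, 24)

(21, 24)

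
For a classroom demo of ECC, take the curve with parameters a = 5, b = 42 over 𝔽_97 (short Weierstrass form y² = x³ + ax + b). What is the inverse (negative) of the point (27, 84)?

(27, 13)

-(27, 84) = (27, -84 mod 97) = (27, 13).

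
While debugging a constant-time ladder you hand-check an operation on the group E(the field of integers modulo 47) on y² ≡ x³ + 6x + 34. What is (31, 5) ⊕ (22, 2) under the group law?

(15, 16)

(31, 5) + (22, 2). λ = (2 - 5)/(22 - 31) ≡ 44/38 mod 47. 38⁻¹ ≡ 26 (mod 47), so λ ≡ 16.
  x = λ² - 31 - 22 = 256 - 53 ≡ 15; y = λ·(31 - 15) - 5 ≡ 16. → (15, 16)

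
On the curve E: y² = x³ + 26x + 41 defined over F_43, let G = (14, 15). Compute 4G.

(3, 19)

Repeated addition: build up to 4G.
2G: tangent at (14, 15): λ = (3·14² + 26)/(2·15) ≡ 12/30. 30⁻¹ ≡ 33 (mod 43) since 30·33 = 990 ≡ 1, so λ ≡ 12·33 ≡ 9.
  x = λ² - 14 - 14 = 81 - 28 ≡ 10; y = λ·(14 - 10) - 15 ≡ 21. → (10, 21)
3G: (10, 21) + (14, 15). λ = (15 - 21)/(14 - 10) ≡ 37/4 mod 43. 4⁻¹ ≡ 11 (mod 43) since 4·11 = 44 ≡ 1, so λ ≡ 20.
  x = λ² - 10 - 14 = 400 - 24 ≡ 32; y = λ·(10 - 32) - 21 ≡ 12. → (32, 12)
4G: (32, 12) + (14, 15). λ = (15 - 12)/(14 - 32) ≡ 3/25 mod 43. 25⁻¹ ≡ 31 (mod 43), so λ ≡ 7.
  x = λ² - 32 - 14 = 49 - 46 ≡ 3; y = λ·(32 - 3) - 12 ≡ 19. → (3, 19)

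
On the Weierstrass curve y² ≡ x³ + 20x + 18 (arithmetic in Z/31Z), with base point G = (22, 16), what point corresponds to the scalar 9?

Double-and-add on 9 = (1001)₂. Start with G = (22, 16) for the leading 1-bit.
double: tangent at (22, 16): λ = (3·22² + 20)/(2·16) ≡ 15/1. 1⁻¹ ≡ 1 (mod 31) since 1·1 = 1 ≡ 1, so λ ≡ 15·1 ≡ 15.
  x = λ² - 22 - 22 = 225 - 44 ≡ 26; y = λ·(22 - 26) - 16 ≡ 17. → (26, 17)
double: tangent at (26, 17): λ = (3·26² + 20)/(2·17) ≡ 2/3. 3⁻¹ ≡ 21 (mod 31), so λ ≡ 2·21 ≡ 11.
  x = λ² - 26 - 26 = 121 - 52 ≡ 7; y = λ·(26 - 7) - 17 ≡ 6. → (7, 6)
double: tangent at (7, 6): λ = (3·7² + 20)/(2·6) ≡ 12/12. 12⁻¹ ≡ 13 (mod 31) since 12·13 = 156 ≡ 1, so λ ≡ 12·13 ≡ 1.
  x = λ² - 7 - 7 = 1 - 14 ≡ 18; y = λ·(7 - 18) - 6 ≡ 14. → (18, 14)
add G: (18, 14) + (22, 16). λ = (16 - 14)/(22 - 18) ≡ 2/4 mod 31. 4⁻¹ ≡ 8 (mod 31) since 4·8 = 32 ≡ 1, so λ ≡ 16.
  x = λ² - 18 - 22 = 256 - 40 ≡ 30; y = λ·(18 - 30) - 14 ≡ 11. → (30, 11)

(30, 11)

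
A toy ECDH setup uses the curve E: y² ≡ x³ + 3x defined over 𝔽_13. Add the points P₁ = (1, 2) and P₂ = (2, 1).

(11, 8)

(1, 2) + (2, 1). λ = (1 - 2)/(2 - 1) ≡ 12/1 mod 13. 1⁻¹ ≡ 1 (mod 13), so λ ≡ 12.
  x = λ² - 1 - 2 = 144 - 3 ≡ 11; y = λ·(1 - 11) - 2 ≡ 8. → (11, 8)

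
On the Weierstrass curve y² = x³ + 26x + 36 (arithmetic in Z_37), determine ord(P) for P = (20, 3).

4

2P: tangent at (20, 3): λ = (3·20² + 26)/(2·3) ≡ 5/6. 6⁻¹ ≡ 31 (mod 37) since 6·31 = 186 ≡ 1, so λ ≡ 5·31 ≡ 7.
  x = λ² - 20 - 20 = 49 - 40 ≡ 9; y = λ·(20 - 9) - 3 ≡ 0. → (9, 0)
3P: (9, 0) + (20, 3). λ = (3 - 0)/(20 - 9) ≡ 3/11 mod 37. 11⁻¹ ≡ 27 (mod 37) since 11·27 = 297 ≡ 1, so λ ≡ 7.
  x = λ² - 9 - 20 = 49 - 29 ≡ 20; y = λ·(9 - 20) - 0 ≡ 34. → (20, 34)
4P: (20, 34) + (20, 3): same x and y₁ ≡ -y₂, so the sum is O.
4P = O, so the order is 4.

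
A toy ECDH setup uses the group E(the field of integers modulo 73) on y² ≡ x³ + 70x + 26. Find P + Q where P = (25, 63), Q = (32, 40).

(70, 64)

(25, 63) + (32, 40). λ = (40 - 63)/(32 - 25) ≡ 50/7 mod 73. 7⁻¹ ≡ 21 (mod 73), so λ ≡ 28.
  x = λ² - 25 - 32 = 784 - 57 ≡ 70; y = λ·(25 - 70) - 63 ≡ 64. → (70, 64)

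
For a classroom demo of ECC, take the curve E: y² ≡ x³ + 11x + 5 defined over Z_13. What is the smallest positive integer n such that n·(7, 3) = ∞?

2P: tangent at (7, 3): λ = (3·7² + 11)/(2·3) ≡ 2/6. 6⁻¹ ≡ 11 (mod 13) since 6·11 = 66 ≡ 1, so λ ≡ 2·11 ≡ 9.
  x = λ² - 7 - 7 = 81 - 14 ≡ 2; y = λ·(7 - 2) - 3 ≡ 3. → (2, 3)
3P: (2, 3) + (7, 3). λ = (3 - 3)/(7 - 2) ≡ 0/5 mod 13. 5⁻¹ ≡ 8 (mod 13), so λ ≡ 0.
  x = λ² - 2 - 7 = 0 - 9 ≡ 4; y = λ·(2 - 4) - 3 ≡ 10. → (4, 10)
4P: (4, 10) + (7, 3). λ = (3 - 10)/(7 - 4) ≡ 6/3 mod 13. 3⁻¹ ≡ 9 (mod 13) since 3·9 = 27 ≡ 1, so λ ≡ 2.
  x = λ² - 4 - 7 = 4 - 11 ≡ 6; y = λ·(4 - 6) - 10 ≡ 12. → (6, 12)
5P: (6, 12) + (7, 3). λ = (3 - 12)/(7 - 6) ≡ 4/1 mod 13. 1⁻¹ ≡ 1 (mod 13), so λ ≡ 4.
  x = λ² - 6 - 7 = 16 - 13 ≡ 3; y = λ·(6 - 3) - 12 ≡ 0. → (3, 0)
6P: (3, 0) + (7, 3). λ = (3 - 0)/(7 - 3) ≡ 3/4 mod 13. 4⁻¹ ≡ 10 (mod 13) since 4·10 = 40 ≡ 1, so λ ≡ 4.
  x = λ² - 3 - 7 = 16 - 10 ≡ 6; y = λ·(3 - 6) - 0 ≡ 1. → (6, 1)
7P: (6, 1) + (7, 3). λ = (3 - 1)/(7 - 6) ≡ 2/1 mod 13. 1⁻¹ ≡ 1 (mod 13), so λ ≡ 2.
  x = λ² - 6 - 7 = 4 - 13 ≡ 4; y = λ·(6 - 4) - 1 ≡ 3. → (4, 3)
8P: (4, 3) + (7, 3). λ = (3 - 3)/(7 - 4) ≡ 0/3 mod 13. 3⁻¹ ≡ 9 (mod 13), so λ ≡ 0.
  x = λ² - 4 - 7 = 0 - 11 ≡ 2; y = λ·(4 - 2) - 3 ≡ 10. → (2, 10)
9P: (2, 10) + (7, 3). λ = (3 - 10)/(7 - 2) ≡ 6/5 mod 13. 5⁻¹ ≡ 8 (mod 13), so λ ≡ 9.
  x = λ² - 2 - 7 = 81 - 9 ≡ 7; y = λ·(2 - 7) - 10 ≡ 10. → (7, 10)
10P: (7, 10) + (7, 3): same x and y₁ ≡ -y₂, so the sum is ∞.
10P = ∞, so the order is 10.

10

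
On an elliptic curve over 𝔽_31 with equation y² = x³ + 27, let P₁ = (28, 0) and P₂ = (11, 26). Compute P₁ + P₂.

(10, 29)

(28, 0) + (11, 26). λ = (26 - 0)/(11 - 28) ≡ 26/14 mod 31. 14⁻¹ ≡ 20 (mod 31), so λ ≡ 24.
  x = λ² - 28 - 11 = 576 - 39 ≡ 10; y = λ·(28 - 10) - 0 ≡ 29. → (10, 29)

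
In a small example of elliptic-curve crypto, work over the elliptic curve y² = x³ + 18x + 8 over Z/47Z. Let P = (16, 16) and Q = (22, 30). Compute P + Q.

(4, 12)

(16, 16) + (22, 30). λ = (30 - 16)/(22 - 16) ≡ 14/6 mod 47. 6⁻¹ ≡ 8 (mod 47), so λ ≡ 18.
  x = λ² - 16 - 22 = 324 - 38 ≡ 4; y = λ·(16 - 4) - 16 ≡ 12. → (4, 12)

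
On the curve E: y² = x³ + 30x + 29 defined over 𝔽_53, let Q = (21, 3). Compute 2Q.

tangent at (21, 3): λ = (3·21² + 30)/(2·3) ≡ 28/6. 6⁻¹ ≡ 9 (mod 53), so λ ≡ 28·9 ≡ 40.
  x = λ² - 21 - 21 = 1600 - 42 ≡ 21; y = λ·(21 - 21) - 3 ≡ 50. → (21, 50)

(21, 50)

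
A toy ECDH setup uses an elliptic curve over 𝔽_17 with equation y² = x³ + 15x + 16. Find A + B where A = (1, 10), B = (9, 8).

(1, 10) + (9, 8). λ = (8 - 10)/(9 - 1) ≡ 15/8 mod 17. 8⁻¹ ≡ 15 (mod 17), so λ ≡ 4.
  x = λ² - 1 - 9 = 16 - 10 ≡ 6; y = λ·(1 - 6) - 10 ≡ 4. → (6, 4)

(6, 4)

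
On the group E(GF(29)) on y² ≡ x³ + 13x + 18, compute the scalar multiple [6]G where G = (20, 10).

(13, 8)

Repeated addition: build up to 6G.
2G: tangent at (20, 10): λ = (3·20² + 13)/(2·10) ≡ 24/20. 20⁻¹ ≡ 16 (mod 29), so λ ≡ 24·16 ≡ 7.
  x = λ² - 20 - 20 = 49 - 40 ≡ 9; y = λ·(20 - 9) - 10 ≡ 9. → (9, 9)
3G: (9, 9) + (20, 10). λ = (10 - 9)/(20 - 9) ≡ 1/11 mod 29. 11⁻¹ ≡ 8 (mod 29) since 11·8 = 88 ≡ 1, so λ ≡ 8.
  x = λ² - 9 - 20 = 64 - 29 ≡ 6; y = λ·(9 - 6) - 9 ≡ 15. → (6, 15)
4G: (6, 15) + (20, 10). λ = (10 - 15)/(20 - 6) ≡ 24/14 mod 29. 14⁻¹ ≡ 27 (mod 29), so λ ≡ 10.
  x = λ² - 6 - 20 = 100 - 26 ≡ 16; y = λ·(6 - 16) - 15 ≡ 1. → (16, 1)
5G: (16, 1) + (20, 10). λ = (10 - 1)/(20 - 16) ≡ 9/4 mod 29. 4⁻¹ ≡ 22 (mod 29), so λ ≡ 24.
  x = λ² - 16 - 20 = 576 - 36 ≡ 18; y = λ·(16 - 18) - 1 ≡ 9. → (18, 9)
6G: (18, 9) + (20, 10). λ = (10 - 9)/(20 - 18) ≡ 1/2 mod 29. 2⁻¹ ≡ 15 (mod 29), so λ ≡ 15.
  x = λ² - 18 - 20 = 225 - 38 ≡ 13; y = λ·(18 - 13) - 9 ≡ 8. → (13, 8)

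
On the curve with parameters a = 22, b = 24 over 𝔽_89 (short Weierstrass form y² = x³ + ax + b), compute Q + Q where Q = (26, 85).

tangent at (26, 85): λ = (3·26² + 22)/(2·85) ≡ 3/81. 81⁻¹ ≡ 11 (mod 89), so λ ≡ 3·11 ≡ 33.
  x = λ² - 26 - 26 = 1089 - 52 ≡ 58; y = λ·(26 - 58) - 85 ≡ 16. → (58, 16)

(58, 16)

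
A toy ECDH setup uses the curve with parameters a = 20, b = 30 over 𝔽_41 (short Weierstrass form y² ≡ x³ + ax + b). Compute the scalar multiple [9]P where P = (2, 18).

Repeated addition: build up to 9P.
2P: tangent at (2, 18): λ = (3·2² + 20)/(2·18) ≡ 32/36. 36⁻¹ ≡ 8 (mod 41), so λ ≡ 32·8 ≡ 10.
  x = λ² - 2 - 2 = 100 - 4 ≡ 14; y = λ·(2 - 14) - 18 ≡ 26. → (14, 26)
3P: (14, 26) + (2, 18). λ = (18 - 26)/(2 - 14) ≡ 33/29 mod 41. 29⁻¹ ≡ 17 (mod 41) since 29·17 = 493 ≡ 1, so λ ≡ 28.
  x = λ² - 14 - 2 = 784 - 16 ≡ 30; y = λ·(14 - 30) - 26 ≡ 18. → (30, 18)
4P: (30, 18) + (2, 18). λ = (18 - 18)/(2 - 30) ≡ 0/13 mod 41. 13⁻¹ ≡ 19 (mod 41), so λ ≡ 0.
  x = λ² - 30 - 2 = 0 - 32 ≡ 9; y = λ·(30 - 9) - 18 ≡ 23. → (9, 23)
5P: (9, 23) + (2, 18). λ = (18 - 23)/(2 - 9) ≡ 36/34 mod 41. 34⁻¹ ≡ 35 (mod 41) since 34·35 = 1190 ≡ 1, so λ ≡ 30.
  x = λ² - 9 - 2 = 900 - 11 ≡ 28; y = λ·(9 - 28) - 23 ≡ 22. → (28, 22)
6P: (28, 22) + (2, 18). λ = (18 - 22)/(2 - 28) ≡ 37/15 mod 41. 15⁻¹ ≡ 11 (mod 41), so λ ≡ 38.
  x = λ² - 28 - 2 = 1444 - 30 ≡ 20; y = λ·(28 - 20) - 22 ≡ 36. → (20, 36)
7P: (20, 36) + (2, 18). λ = (18 - 36)/(2 - 20) ≡ 23/23 mod 41. 23⁻¹ ≡ 25 (mod 41) since 23·25 = 575 ≡ 1, so λ ≡ 1.
  x = λ² - 20 - 2 = 1 - 22 ≡ 20; y = λ·(20 - 20) - 36 ≡ 5. → (20, 5)
8P: (20, 5) + (2, 18). λ = (18 - 5)/(2 - 20) ≡ 13/23 mod 41. 23⁻¹ ≡ 25 (mod 41), so λ ≡ 38.
  x = λ² - 20 - 2 = 1444 - 22 ≡ 28; y = λ·(20 - 28) - 5 ≡ 19. → (28, 19)
9P: (28, 19) + (2, 18). λ = (18 - 19)/(2 - 28) ≡ 40/15 mod 41. 15⁻¹ ≡ 11 (mod 41), so λ ≡ 30.
  x = λ² - 28 - 2 = 900 - 30 ≡ 9; y = λ·(28 - 9) - 19 ≡ 18. → (9, 18)

(9, 18)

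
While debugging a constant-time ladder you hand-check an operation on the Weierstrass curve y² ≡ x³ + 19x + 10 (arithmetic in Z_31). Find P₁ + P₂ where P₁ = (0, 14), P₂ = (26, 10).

(0, 14) + (26, 10). λ = (10 - 14)/(26 - 0) ≡ 27/26 mod 31. 26⁻¹ ≡ 6 (mod 31) since 26·6 = 156 ≡ 1, so λ ≡ 7.
  x = λ² - 0 - 26 = 49 - 26 ≡ 23; y = λ·(0 - 23) - 14 ≡ 11. → (23, 11)

(23, 11)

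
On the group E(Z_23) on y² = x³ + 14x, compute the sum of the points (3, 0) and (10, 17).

(3, 0) + (10, 17). λ = (17 - 0)/(10 - 3) ≡ 17/7 mod 23. 7⁻¹ ≡ 10 (mod 23) since 7·10 = 70 ≡ 1, so λ ≡ 9.
  x = λ² - 3 - 10 = 81 - 13 ≡ 22; y = λ·(3 - 22) - 0 ≡ 13. → (22, 13)

(22, 13)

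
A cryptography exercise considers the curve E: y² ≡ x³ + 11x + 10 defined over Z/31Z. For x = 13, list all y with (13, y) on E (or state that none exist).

x³ + 11x + 10 = 2350 ≡ 25 (mod 31).
Square roots of 25 mod 31: 5 and 26 (since 5² = 25 ≡ 25).

5, 26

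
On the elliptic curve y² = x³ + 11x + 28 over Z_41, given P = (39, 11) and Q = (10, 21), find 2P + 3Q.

First 2P:
Repeated addition: build up to 2P.
2P: tangent at (39, 11): λ = (3·39² + 11)/(2·11) ≡ 23/22. 22⁻¹ ≡ 28 (mod 41), so λ ≡ 23·28 ≡ 29.
  x = λ² - 39 - 39 = 841 - 78 ≡ 25; y = λ·(39 - 25) - 11 ≡ 26. → (25, 26)
2P = (25, 26).
Next 3Q:
Repeated addition: build up to 3Q.
2Q: tangent at (10, 21): λ = (3·10² + 11)/(2·21) ≡ 24/1. 1⁻¹ ≡ 1 (mod 41) since 1·1 = 1 ≡ 1, so λ ≡ 24·1 ≡ 24.
  x = λ² - 10 - 10 = 576 - 20 ≡ 23; y = λ·(10 - 23) - 21 ≡ 36. → (23, 36)
3Q: (23, 36) + (10, 21). λ = (21 - 36)/(10 - 23) ≡ 26/28 mod 41. 28⁻¹ ≡ 22 (mod 41) since 28·22 = 616 ≡ 1, so λ ≡ 39.
  x = λ² - 23 - 10 = 1521 - 33 ≡ 12; y = λ·(23 - 12) - 36 ≡ 24. → (12, 24)
3Q = (12, 24).
Finally 2P + 3Q:
(25, 26) + (12, 24). λ = (24 - 26)/(12 - 25) ≡ 39/28 mod 41. 28⁻¹ ≡ 22 (mod 41), so λ ≡ 38.
  x = λ² - 25 - 12 = 1444 - 37 ≡ 13; y = λ·(25 - 13) - 26 ≡ 20. → (13, 20)

(13, 20)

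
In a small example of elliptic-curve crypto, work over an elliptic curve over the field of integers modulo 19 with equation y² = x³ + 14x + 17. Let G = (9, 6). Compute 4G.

O

Double-and-add on 4 = (100)₂. Start with G = (9, 6) for the leading 1-bit.
double: tangent at (9, 6): λ = (3·9² + 14)/(2·6) ≡ 10/12. 12⁻¹ ≡ 8 (mod 19), so λ ≡ 10·8 ≡ 4.
  x = λ² - 9 - 9 = 16 - 18 ≡ 17; y = λ·(9 - 17) - 6 ≡ 0. → (17, 0)
double: (17, 0) + (17, 0): same x and y₁ ≡ -y₂, so the sum is the point at infinity.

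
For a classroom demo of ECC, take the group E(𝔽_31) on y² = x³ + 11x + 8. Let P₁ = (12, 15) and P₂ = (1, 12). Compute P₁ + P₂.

(15, 18)

(12, 15) + (1, 12). λ = (12 - 15)/(1 - 12) ≡ 28/20 mod 31. 20⁻¹ ≡ 14 (mod 31), so λ ≡ 20.
  x = λ² - 12 - 1 = 400 - 13 ≡ 15; y = λ·(12 - 15) - 15 ≡ 18. → (15, 18)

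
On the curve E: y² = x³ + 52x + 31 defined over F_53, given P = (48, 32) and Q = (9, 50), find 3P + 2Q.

(51, 5)

First 3P:
Repeated addition: build up to 3P.
2P: tangent at (48, 32): λ = (3·48² + 52)/(2·32) ≡ 21/11. 11⁻¹ ≡ 29 (mod 53), so λ ≡ 21·29 ≡ 26.
  x = λ² - 48 - 48 = 676 - 96 ≡ 50; y = λ·(48 - 50) - 32 ≡ 22. → (50, 22)
3P: (50, 22) + (48, 32). λ = (32 - 22)/(48 - 50) ≡ 10/51 mod 53. 51⁻¹ ≡ 26 (mod 53), so λ ≡ 48.
  x = λ² - 50 - 48 = 2304 - 98 ≡ 33; y = λ·(50 - 33) - 22 ≡ 52. → (33, 52)
3P = (33, 52).
Next 2Q:
Repeated addition: build up to 2Q.
2Q: tangent at (9, 50): λ = (3·9² + 52)/(2·50) ≡ 30/47. 47⁻¹ ≡ 44 (mod 53), so λ ≡ 30·44 ≡ 48.
  x = λ² - 9 - 9 = 2304 - 18 ≡ 7; y = λ·(9 - 7) - 50 ≡ 46. → (7, 46)
2Q = (7, 46).
Finally 3P + 2Q:
(33, 52) + (7, 46). λ = (46 - 52)/(7 - 33) ≡ 47/27 mod 53. 27⁻¹ ≡ 2 (mod 53) since 27·2 = 54 ≡ 1, so λ ≡ 41.
  x = λ² - 33 - 7 = 1681 - 40 ≡ 51; y = λ·(33 - 51) - 52 ≡ 5. → (51, 5)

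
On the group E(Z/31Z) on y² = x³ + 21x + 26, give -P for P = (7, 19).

(7, 12)

-(7, 19) = (7, -19 mod 31) = (7, 12).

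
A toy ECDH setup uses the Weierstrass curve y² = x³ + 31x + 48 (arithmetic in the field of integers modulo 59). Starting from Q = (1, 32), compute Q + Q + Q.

Repeated addition: build up to 3Q.
2Q: tangent at (1, 32): λ = (3·1² + 31)/(2·32) ≡ 34/5. 5⁻¹ ≡ 12 (mod 59), so λ ≡ 34·12 ≡ 54.
  x = λ² - 1 - 1 = 2916 - 2 ≡ 23; y = λ·(1 - 23) - 32 ≡ 19. → (23, 19)
3Q: (23, 19) + (1, 32). λ = (32 - 19)/(1 - 23) ≡ 13/37 mod 59. 37⁻¹ ≡ 8 (mod 59), so λ ≡ 45.
  x = λ² - 23 - 1 = 2025 - 24 ≡ 54; y = λ·(23 - 54) - 19 ≡ 2. → (54, 2)

(54, 2)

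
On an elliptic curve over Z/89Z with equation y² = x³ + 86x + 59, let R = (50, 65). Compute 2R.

tangent at (50, 65): λ = (3·50² + 86)/(2·65) ≡ 21/41. 41⁻¹ ≡ 76 (mod 89), so λ ≡ 21·76 ≡ 83.
  x = λ² - 50 - 50 = 6889 - 100 ≡ 25; y = λ·(50 - 25) - 65 ≡ 52. → (25, 52)

(25, 52)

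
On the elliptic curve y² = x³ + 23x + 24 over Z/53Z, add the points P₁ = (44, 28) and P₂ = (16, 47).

(44, 28) + (16, 47). λ = (47 - 28)/(16 - 44) ≡ 19/25 mod 53. 25⁻¹ ≡ 17 (mod 53), so λ ≡ 5.
  x = λ² - 44 - 16 = 25 - 60 ≡ 18; y = λ·(44 - 18) - 28 ≡ 49. → (18, 49)

(18, 49)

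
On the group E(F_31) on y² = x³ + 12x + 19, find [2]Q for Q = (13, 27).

(6, 11)

tangent at (13, 27): λ = (3·13² + 12)/(2·27) ≡ 23/23. 23⁻¹ ≡ 27 (mod 31) since 23·27 = 621 ≡ 1, so λ ≡ 23·27 ≡ 1.
  x = λ² - 13 - 13 = 1 - 26 ≡ 6; y = λ·(13 - 6) - 27 ≡ 11. → (6, 11)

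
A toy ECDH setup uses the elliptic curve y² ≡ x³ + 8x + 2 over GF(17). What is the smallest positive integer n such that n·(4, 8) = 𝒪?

2P: tangent at (4, 8): λ = (3·4² + 8)/(2·8) ≡ 5/16. 16⁻¹ ≡ 16 (mod 17), so λ ≡ 5·16 ≡ 12.
  x = λ² - 4 - 4 = 144 - 8 ≡ 0; y = λ·(4 - 0) - 8 ≡ 6. → (0, 6)
3P: (0, 6) + (4, 8). λ = (8 - 6)/(4 - 0) ≡ 2/4 mod 17. 4⁻¹ ≡ 13 (mod 17), so λ ≡ 9.
  x = λ² - 0 - 4 = 81 - 4 ≡ 9; y = λ·(0 - 9) - 6 ≡ 15. → (9, 15)
4P: (9, 15) + (4, 8). λ = (8 - 15)/(4 - 9) ≡ 10/12 mod 17. 12⁻¹ ≡ 10 (mod 17), so λ ≡ 15.
  x = λ² - 9 - 4 = 225 - 13 ≡ 8; y = λ·(9 - 8) - 15 ≡ 0. → (8, 0)
5P: (8, 0) + (4, 8). λ = (8 - 0)/(4 - 8) ≡ 8/13 mod 17. 13⁻¹ ≡ 4 (mod 17) since 13·4 = 52 ≡ 1, so λ ≡ 15.
  x = λ² - 8 - 4 = 225 - 12 ≡ 9; y = λ·(8 - 9) - 0 ≡ 2. → (9, 2)
6P: (9, 2) + (4, 8). λ = (8 - 2)/(4 - 9) ≡ 6/12 mod 17. 12⁻¹ ≡ 10 (mod 17), so λ ≡ 9.
  x = λ² - 9 - 4 = 81 - 13 ≡ 0; y = λ·(9 - 0) - 2 ≡ 11. → (0, 11)
7P: (0, 11) + (4, 8). λ = (8 - 11)/(4 - 0) ≡ 14/4 mod 17. 4⁻¹ ≡ 13 (mod 17) since 4·13 = 52 ≡ 1, so λ ≡ 12.
  x = λ² - 0 - 4 = 144 - 4 ≡ 4; y = λ·(0 - 4) - 11 ≡ 9. → (4, 9)
8P: (4, 9) + (4, 8): same x and y₁ ≡ -y₂, so the sum is 𝒪.
8P = 𝒪, so the order is 8.

8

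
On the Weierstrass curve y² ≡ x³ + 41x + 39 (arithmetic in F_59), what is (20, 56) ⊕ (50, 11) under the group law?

(20, 56) + (50, 11). λ = (11 - 56)/(50 - 20) ≡ 14/30 mod 59. 30⁻¹ ≡ 2 (mod 59) since 30·2 = 60 ≡ 1, so λ ≡ 28.
  x = λ² - 20 - 50 = 784 - 70 ≡ 6; y = λ·(20 - 6) - 56 ≡ 41. → (6, 41)

(6, 41)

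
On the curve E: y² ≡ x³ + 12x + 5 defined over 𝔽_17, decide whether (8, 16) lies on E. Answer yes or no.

yes

y² = 16² ≡ 1; x³ + 12x + 5 = 613 ≡ 1 (mod 17). 1 = 1.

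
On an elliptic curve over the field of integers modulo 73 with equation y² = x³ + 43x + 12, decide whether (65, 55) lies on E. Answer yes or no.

y² = 55² ≡ 32; x³ + 43x + 12 = 277432 ≡ 32 (mod 73). 32 = 32.

yes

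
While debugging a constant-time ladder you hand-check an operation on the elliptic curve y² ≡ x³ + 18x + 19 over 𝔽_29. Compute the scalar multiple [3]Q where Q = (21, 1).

Repeated addition: build up to 3Q.
2Q: tangent at (21, 1): λ = (3·21² + 18)/(2·1) ≡ 7/2. 2⁻¹ ≡ 15 (mod 29) since 2·15 = 30 ≡ 1, so λ ≡ 7·15 ≡ 18.
  x = λ² - 21 - 21 = 324 - 42 ≡ 21; y = λ·(21 - 21) - 1 ≡ 28. → (21, 28)
3Q: (21, 28) + (21, 1): same x and y₁ ≡ -y₂, so the sum is 𝒪.

O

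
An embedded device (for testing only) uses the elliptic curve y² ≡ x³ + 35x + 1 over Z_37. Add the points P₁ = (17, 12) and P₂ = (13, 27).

(17, 12) + (13, 27). λ = (27 - 12)/(13 - 17) ≡ 15/33 mod 37. 33⁻¹ ≡ 9 (mod 37), so λ ≡ 24.
  x = λ² - 17 - 13 = 576 - 30 ≡ 28; y = λ·(17 - 28) - 12 ≡ 20. → (28, 20)

(28, 20)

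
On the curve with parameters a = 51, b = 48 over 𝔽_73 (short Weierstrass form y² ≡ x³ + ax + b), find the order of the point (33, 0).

2P: (33, 0) + (33, 0): same x and y₁ ≡ -y₂, so the sum is ∞.
2P = ∞, so the order is 2.

2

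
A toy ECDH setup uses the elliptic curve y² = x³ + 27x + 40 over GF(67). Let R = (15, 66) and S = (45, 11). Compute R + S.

(15, 66) + (45, 11). λ = (11 - 66)/(45 - 15) ≡ 12/30 mod 67. 30⁻¹ ≡ 38 (mod 67), so λ ≡ 54.
  x = λ² - 15 - 45 = 2916 - 60 ≡ 42; y = λ·(15 - 42) - 66 ≡ 17. → (42, 17)

(42, 17)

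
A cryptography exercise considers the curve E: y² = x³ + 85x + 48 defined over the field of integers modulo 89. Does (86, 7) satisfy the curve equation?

y² = 7² ≡ 49; x³ + 85x + 48 = 643414 ≡ 33 (mod 89). 49 ≠ 33.

no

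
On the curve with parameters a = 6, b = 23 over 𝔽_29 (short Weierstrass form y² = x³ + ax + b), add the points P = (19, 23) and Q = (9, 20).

(24, 19)

(19, 23) + (9, 20). λ = (20 - 23)/(9 - 19) ≡ 26/19 mod 29. 19⁻¹ ≡ 26 (mod 29), so λ ≡ 9.
  x = λ² - 19 - 9 = 81 - 28 ≡ 24; y = λ·(19 - 24) - 23 ≡ 19. → (24, 19)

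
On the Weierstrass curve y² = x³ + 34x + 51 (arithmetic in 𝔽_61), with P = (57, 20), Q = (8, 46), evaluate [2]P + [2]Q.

First 2P:
Repeated addition: build up to 2P.
2P: tangent at (57, 20): λ = (3·57² + 34)/(2·20) ≡ 21/40. 40⁻¹ ≡ 29 (mod 61), so λ ≡ 21·29 ≡ 60.
  x = λ² - 57 - 57 = 3600 - 114 ≡ 9; y = λ·(57 - 9) - 20 ≡ 54. → (9, 54)
2P = (9, 54).
Next 2Q:
Repeated addition: build up to 2Q.
2Q: tangent at (8, 46): λ = (3·8² + 34)/(2·46) ≡ 43/31. 31⁻¹ ≡ 2 (mod 61) since 31·2 = 62 ≡ 1, so λ ≡ 43·2 ≡ 25.
  x = λ² - 8 - 8 = 625 - 16 ≡ 60; y = λ·(8 - 60) - 46 ≡ 57. → (60, 57)
2Q = (60, 57).
Finally 2P + 2Q:
(9, 54) + (60, 57). λ = (57 - 54)/(60 - 9) ≡ 3/51 mod 61. 51⁻¹ ≡ 6 (mod 61), so λ ≡ 18.
  x = λ² - 9 - 60 = 324 - 69 ≡ 11; y = λ·(9 - 11) - 54 ≡ 32. → (11, 32)

(11, 32)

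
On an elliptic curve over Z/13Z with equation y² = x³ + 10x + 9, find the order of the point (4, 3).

2P: tangent at (4, 3): λ = (3·4² + 10)/(2·3) ≡ 6/6. 6⁻¹ ≡ 11 (mod 13), so λ ≡ 6·11 ≡ 1.
  x = λ² - 4 - 4 = 1 - 8 ≡ 6; y = λ·(4 - 6) - 3 ≡ 8. → (6, 8)
3P: (6, 8) + (4, 3). λ = (3 - 8)/(4 - 6) ≡ 8/11 mod 13. 11⁻¹ ≡ 6 (mod 13) since 11·6 = 66 ≡ 1, so λ ≡ 9.
  x = λ² - 6 - 4 = 81 - 10 ≡ 6; y = λ·(6 - 6) - 8 ≡ 5. → (6, 5)
4P: (6, 5) + (4, 3). λ = (3 - 5)/(4 - 6) ≡ 11/11 mod 13. 11⁻¹ ≡ 6 (mod 13) since 11·6 = 66 ≡ 1, so λ ≡ 1.
  x = λ² - 6 - 4 = 1 - 10 ≡ 4; y = λ·(6 - 4) - 5 ≡ 10. → (4, 10)
5P: (4, 10) + (4, 3): same x and y₁ ≡ -y₂, so the sum is 𝒪.
5P = 𝒪, so the order is 5.

5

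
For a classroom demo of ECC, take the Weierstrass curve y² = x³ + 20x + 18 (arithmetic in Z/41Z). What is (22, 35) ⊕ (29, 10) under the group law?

(22, 6)

(22, 35) + (29, 10). λ = (10 - 35)/(29 - 22) ≡ 16/7 mod 41. 7⁻¹ ≡ 6 (mod 41) since 7·6 = 42 ≡ 1, so λ ≡ 14.
  x = λ² - 22 - 29 = 196 - 51 ≡ 22; y = λ·(22 - 22) - 35 ≡ 6. → (22, 6)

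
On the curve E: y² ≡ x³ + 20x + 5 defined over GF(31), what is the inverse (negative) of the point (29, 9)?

(29, 22)

-(29, 9) = (29, -9 mod 31) = (29, 22).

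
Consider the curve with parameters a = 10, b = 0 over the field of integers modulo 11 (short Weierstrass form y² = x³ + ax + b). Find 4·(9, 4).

Write Q = (9, 4).
Double-and-add on 4 = (100)₂. Start with Q = (9, 4) for the leading 1-bit.
double: tangent at (9, 4): λ = (3·9² + 10)/(2·4) ≡ 0/8. 8⁻¹ ≡ 7 (mod 11), so λ ≡ 0·7 ≡ 0.
  x = λ² - 9 - 9 = 0 - 18 ≡ 4; y = λ·(9 - 4) - 4 ≡ 7. → (4, 7)
double: tangent at (4, 7): λ = (3·4² + 10)/(2·7) ≡ 3/3. 3⁻¹ ≡ 4 (mod 11), so λ ≡ 3·4 ≡ 1.
  x = λ² - 4 - 4 = 1 - 8 ≡ 4; y = λ·(4 - 4) - 7 ≡ 4. → (4, 4)

(4, 4)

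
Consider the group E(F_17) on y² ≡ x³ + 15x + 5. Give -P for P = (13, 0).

-(13, 0) = (13, -0 mod 17) = (13, 0).

(13, 0)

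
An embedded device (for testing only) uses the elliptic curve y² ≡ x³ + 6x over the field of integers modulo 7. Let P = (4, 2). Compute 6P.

Double-and-add on 6 = (110)₂. Start with P = (4, 2) for the leading 1-bit.
double: tangent at (4, 2): λ = (3·4² + 6)/(2·2) ≡ 5/4. 4⁻¹ ≡ 2 (mod 7), so λ ≡ 5·2 ≡ 3.
  x = λ² - 4 - 4 = 9 - 8 ≡ 1; y = λ·(4 - 1) - 2 ≡ 0. → (1, 0)
add P: (1, 0) + (4, 2). λ = (2 - 0)/(4 - 1) ≡ 2/3 mod 7. 3⁻¹ ≡ 5 (mod 7), so λ ≡ 3.
  x = λ² - 1 - 4 = 9 - 5 ≡ 4; y = λ·(1 - 4) - 0 ≡ 5. → (4, 5)
double: tangent at (4, 5): λ = (3·4² + 6)/(2·5) ≡ 5/3. 3⁻¹ ≡ 5 (mod 7), so λ ≡ 5·5 ≡ 4.
  x = λ² - 4 - 4 = 16 - 8 ≡ 1; y = λ·(4 - 1) - 5 ≡ 0. → (1, 0)

(1, 0)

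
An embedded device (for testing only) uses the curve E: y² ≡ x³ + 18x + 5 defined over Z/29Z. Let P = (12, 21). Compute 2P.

tangent at (12, 21): λ = (3·12² + 18)/(2·21) ≡ 15/13. 13⁻¹ ≡ 9 (mod 29), so λ ≡ 15·9 ≡ 19.
  x = λ² - 12 - 12 = 361 - 24 ≡ 18; y = λ·(12 - 18) - 21 ≡ 10. → (18, 10)

(18, 10)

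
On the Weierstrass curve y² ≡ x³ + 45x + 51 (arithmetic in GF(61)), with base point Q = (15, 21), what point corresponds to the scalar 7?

Repeated addition: build up to 7Q.
2Q: tangent at (15, 21): λ = (3·15² + 45)/(2·21) ≡ 49/42. 42⁻¹ ≡ 16 (mod 61), so λ ≡ 49·16 ≡ 52.
  x = λ² - 15 - 15 = 2704 - 30 ≡ 51; y = λ·(15 - 51) - 21 ≡ 59. → (51, 59)
3Q: (51, 59) + (15, 21). λ = (21 - 59)/(15 - 51) ≡ 23/25 mod 61. 25⁻¹ ≡ 22 (mod 61), so λ ≡ 18.
  x = λ² - 51 - 15 = 324 - 66 ≡ 14; y = λ·(51 - 14) - 59 ≡ 58. → (14, 58)
4Q: (14, 58) + (15, 21). λ = (21 - 58)/(15 - 14) ≡ 24/1 mod 61. 1⁻¹ ≡ 1 (mod 61), so λ ≡ 24.
  x = λ² - 14 - 15 = 576 - 29 ≡ 59; y = λ·(14 - 59) - 58 ≡ 21. → (59, 21)
5Q: (59, 21) + (15, 21). λ = (21 - 21)/(15 - 59) ≡ 0/17 mod 61. 17⁻¹ ≡ 18 (mod 61) since 17·18 = 306 ≡ 1, so λ ≡ 0.
  x = λ² - 59 - 15 = 0 - 74 ≡ 48; y = λ·(59 - 48) - 21 ≡ 40. → (48, 40)
6Q: (48, 40) + (15, 21). λ = (21 - 40)/(15 - 48) ≡ 42/28 mod 61. 28⁻¹ ≡ 24 (mod 61), so λ ≡ 32.
  x = λ² - 48 - 15 = 1024 - 63 ≡ 46; y = λ·(48 - 46) - 40 ≡ 24. → (46, 24)
7Q: (46, 24) + (15, 21). λ = (21 - 24)/(15 - 46) ≡ 58/30 mod 61. 30⁻¹ ≡ 59 (mod 61) since 30·59 = 1770 ≡ 1, so λ ≡ 6.
  x = λ² - 46 - 15 = 36 - 61 ≡ 36; y = λ·(46 - 36) - 24 ≡ 36. → (36, 36)

(36, 36)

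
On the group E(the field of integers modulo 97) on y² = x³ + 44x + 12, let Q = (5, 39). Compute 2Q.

tangent at (5, 39): λ = (3·5² + 44)/(2·39) ≡ 22/78. 78⁻¹ ≡ 51 (mod 97), so λ ≡ 22·51 ≡ 55.
  x = λ² - 5 - 5 = 3025 - 10 ≡ 8; y = λ·(5 - 8) - 39 ≡ 87. → (8, 87)

(8, 87)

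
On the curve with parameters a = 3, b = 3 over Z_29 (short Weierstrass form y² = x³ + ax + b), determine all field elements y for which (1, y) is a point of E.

x³ + 3x + 3 = 7 ≡ 7 (mod 29).
Square roots of 7 mod 29: 6 and 23 (since 6² = 36 ≡ 7).

6, 23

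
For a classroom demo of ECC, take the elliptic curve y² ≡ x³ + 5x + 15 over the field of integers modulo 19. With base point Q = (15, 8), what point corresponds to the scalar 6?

(4, 17)

Double-and-add on 6 = (110)₂. Start with Q = (15, 8) for the leading 1-bit.
double: tangent at (15, 8): λ = (3·15² + 5)/(2·8) ≡ 15/16. 16⁻¹ ≡ 6 (mod 19) since 16·6 = 96 ≡ 1, so λ ≡ 15·6 ≡ 14.
  x = λ² - 15 - 15 = 196 - 30 ≡ 14; y = λ·(15 - 14) - 8 ≡ 6. → (14, 6)
add Q: (14, 6) + (15, 8). λ = (8 - 6)/(15 - 14) ≡ 2/1 mod 19. 1⁻¹ ≡ 1 (mod 19), so λ ≡ 2.
  x = λ² - 14 - 15 = 4 - 29 ≡ 13; y = λ·(14 - 13) - 6 ≡ 15. → (13, 15)
double: tangent at (13, 15): λ = (3·13² + 5)/(2·15) ≡ 18/11. 11⁻¹ ≡ 7 (mod 19), so λ ≡ 18·7 ≡ 12.
  x = λ² - 13 - 13 = 144 - 26 ≡ 4; y = λ·(13 - 4) - 15 ≡ 17. → (4, 17)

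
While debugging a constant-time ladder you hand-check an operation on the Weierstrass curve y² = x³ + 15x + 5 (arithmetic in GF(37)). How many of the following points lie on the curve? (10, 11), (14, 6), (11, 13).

(10, 11): 11² ≡ 10, rhs ≡ 8 → off.
(14, 6): 6² ≡ 36, rhs ≡ 36 → on.
(11, 13): 13² ≡ 21, rhs ≡ 21 → on.

2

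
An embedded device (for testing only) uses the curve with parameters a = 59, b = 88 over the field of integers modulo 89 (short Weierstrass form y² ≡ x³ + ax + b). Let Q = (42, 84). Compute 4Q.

Repeated addition: build up to 4Q.
2Q: tangent at (42, 84): λ = (3·42² + 59)/(2·84) ≡ 11/79. 79⁻¹ ≡ 80 (mod 89) since 79·80 = 6320 ≡ 1, so λ ≡ 11·80 ≡ 79.
  x = λ² - 42 - 42 = 6241 - 84 ≡ 16; y = λ·(42 - 16) - 84 ≡ 12. → (16, 12)
3Q: (16, 12) + (42, 84). λ = (84 - 12)/(42 - 16) ≡ 72/26 mod 89. 26⁻¹ ≡ 24 (mod 89), so λ ≡ 37.
  x = λ² - 16 - 42 = 1369 - 58 ≡ 65; y = λ·(16 - 65) - 12 ≡ 44. → (65, 44)
4Q: (65, 44) + (42, 84). λ = (84 - 44)/(42 - 65) ≡ 40/66 mod 89. 66⁻¹ ≡ 58 (mod 89), so λ ≡ 6.
  x = λ² - 65 - 42 = 36 - 107 ≡ 18; y = λ·(65 - 18) - 44 ≡ 60. → (18, 60)

(18, 60)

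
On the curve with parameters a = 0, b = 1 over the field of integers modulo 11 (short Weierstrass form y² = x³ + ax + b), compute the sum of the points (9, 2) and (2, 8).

(5, 4)

(9, 2) + (2, 8). λ = (8 - 2)/(2 - 9) ≡ 6/4 mod 11. 4⁻¹ ≡ 3 (mod 11) since 4·3 = 12 ≡ 1, so λ ≡ 7.
  x = λ² - 9 - 2 = 49 - 11 ≡ 5; y = λ·(9 - 5) - 2 ≡ 4. → (5, 4)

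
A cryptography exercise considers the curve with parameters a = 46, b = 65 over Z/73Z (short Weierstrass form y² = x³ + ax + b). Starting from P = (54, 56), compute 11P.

(12, 3)

Repeated addition: build up to 11P.
2P: tangent at (54, 56): λ = (3·54² + 46)/(2·56) ≡ 34/39. 39⁻¹ ≡ 15 (mod 73), so λ ≡ 34·15 ≡ 72.
  x = λ² - 54 - 54 = 5184 - 108 ≡ 39; y = λ·(54 - 39) - 56 ≡ 2. → (39, 2)
3P: (39, 2) + (54, 56). λ = (56 - 2)/(54 - 39) ≡ 54/15 mod 73. 15⁻¹ ≡ 39 (mod 73), so λ ≡ 62.
  x = λ² - 39 - 54 = 3844 - 93 ≡ 28; y = λ·(39 - 28) - 2 ≡ 23. → (28, 23)
4P: (28, 23) + (54, 56). λ = (56 - 23)/(54 - 28) ≡ 33/26 mod 73. 26⁻¹ ≡ 59 (mod 73) since 26·59 = 1534 ≡ 1, so λ ≡ 49.
  x = λ² - 28 - 54 = 2401 - 82 ≡ 56; y = λ·(28 - 56) - 23 ≡ 65. → (56, 65)
5P: (56, 65) + (54, 56). λ = (56 - 65)/(54 - 56) ≡ 64/71 mod 73. 71⁻¹ ≡ 36 (mod 73), so λ ≡ 41.
  x = λ² - 56 - 54 = 1681 - 110 ≡ 38; y = λ·(56 - 38) - 65 ≡ 16. → (38, 16)
6P: (38, 16) + (54, 56). λ = (56 - 16)/(54 - 38) ≡ 40/16 mod 73. 16⁻¹ ≡ 32 (mod 73), so λ ≡ 39.
  x = λ² - 38 - 54 = 1521 - 92 ≡ 42; y = λ·(38 - 42) - 16 ≡ 47. → (42, 47)
7P: (42, 47) + (54, 56). λ = (56 - 47)/(54 - 42) ≡ 9/12 mod 73. 12⁻¹ ≡ 67 (mod 73), so λ ≡ 19.
  x = λ² - 42 - 54 = 361 - 96 ≡ 46; y = λ·(42 - 46) - 47 ≡ 23. → (46, 23)
8P: (46, 23) + (54, 56). λ = (56 - 23)/(54 - 46) ≡ 33/8 mod 73. 8⁻¹ ≡ 64 (mod 73) since 8·64 = 512 ≡ 1, so λ ≡ 68.
  x = λ² - 46 - 54 = 4624 - 100 ≡ 71; y = λ·(46 - 71) - 23 ≡ 29. → (71, 29)
9P: (71, 29) + (54, 56). λ = (56 - 29)/(54 - 71) ≡ 27/56 mod 73. 56⁻¹ ≡ 30 (mod 73) since 56·30 = 1680 ≡ 1, so λ ≡ 7.
  x = λ² - 71 - 54 = 49 - 125 ≡ 70; y = λ·(71 - 70) - 29 ≡ 51. → (70, 51)
10P: (70, 51) + (54, 56). λ = (56 - 51)/(54 - 70) ≡ 5/57 mod 73. 57⁻¹ ≡ 41 (mod 73), so λ ≡ 59.
  x = λ² - 70 - 54 = 3481 - 124 ≡ 72; y = λ·(70 - 72) - 51 ≡ 50. → (72, 50)
11P: (72, 50) + (54, 56). λ = (56 - 50)/(54 - 72) ≡ 6/55 mod 73. 55⁻¹ ≡ 4 (mod 73), so λ ≡ 24.
  x = λ² - 72 - 54 = 576 - 126 ≡ 12; y = λ·(72 - 12) - 50 ≡ 3. → (12, 3)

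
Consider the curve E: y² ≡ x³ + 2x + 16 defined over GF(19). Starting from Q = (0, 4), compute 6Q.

(17, 2)

Double-and-add on 6 = (110)₂. Start with Q = (0, 4) for the leading 1-bit.
double: tangent at (0, 4): λ = (3·0² + 2)/(2·4) ≡ 2/8. 8⁻¹ ≡ 12 (mod 19), so λ ≡ 2·12 ≡ 5.
  x = λ² - 0 - 0 = 25 - 0 ≡ 6; y = λ·(0 - 6) - 4 ≡ 4. → (6, 4)
add Q: (6, 4) + (0, 4). λ = (4 - 4)/(0 - 6) ≡ 0/13 mod 19. 13⁻¹ ≡ 3 (mod 19) since 13·3 = 39 ≡ 1, so λ ≡ 0.
  x = λ² - 6 - 0 = 0 - 6 ≡ 13; y = λ·(6 - 13) - 4 ≡ 15. → (13, 15)
double: tangent at (13, 15): λ = (3·13² + 2)/(2·15) ≡ 15/11. 11⁻¹ ≡ 7 (mod 19) since 11·7 = 77 ≡ 1, so λ ≡ 15·7 ≡ 10.
  x = λ² - 13 - 13 = 100 - 26 ≡ 17; y = λ·(13 - 17) - 15 ≡ 2. → (17, 2)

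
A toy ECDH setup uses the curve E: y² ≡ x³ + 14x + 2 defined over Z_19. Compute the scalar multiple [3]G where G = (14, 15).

(5, 8)

Repeated addition: build up to 3G.
2G: tangent at (14, 15): λ = (3·14² + 14)/(2·15) ≡ 13/11. 11⁻¹ ≡ 7 (mod 19) since 11·7 = 77 ≡ 1, so λ ≡ 13·7 ≡ 15.
  x = λ² - 14 - 14 = 225 - 28 ≡ 7; y = λ·(14 - 7) - 15 ≡ 14. → (7, 14)
3G: (7, 14) + (14, 15). λ = (15 - 14)/(14 - 7) ≡ 1/7 mod 19. 7⁻¹ ≡ 11 (mod 19), so λ ≡ 11.
  x = λ² - 7 - 14 = 121 - 21 ≡ 5; y = λ·(7 - 5) - 14 ≡ 8. → (5, 8)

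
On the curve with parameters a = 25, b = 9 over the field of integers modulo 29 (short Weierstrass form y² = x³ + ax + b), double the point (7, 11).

tangent at (7, 11): λ = (3·7² + 25)/(2·11) ≡ 27/22. 22⁻¹ ≡ 4 (mod 29), so λ ≡ 27·4 ≡ 21.
  x = λ² - 7 - 7 = 441 - 14 ≡ 21; y = λ·(7 - 21) - 11 ≡ 14. → (21, 14)

(21, 14)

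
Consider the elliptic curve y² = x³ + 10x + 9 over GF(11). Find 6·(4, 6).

(1, 8)

Write P = (4, 6).
Repeated addition: build up to 6P.
2P: tangent at (4, 6): λ = (3·4² + 10)/(2·6) ≡ 3/1. 1⁻¹ ≡ 1 (mod 11), so λ ≡ 3·1 ≡ 3.
  x = λ² - 4 - 4 = 9 - 8 ≡ 1; y = λ·(4 - 1) - 6 ≡ 3. → (1, 3)
3P: (1, 3) + (4, 6). λ = (6 - 3)/(4 - 1) ≡ 3/3 mod 11. 3⁻¹ ≡ 4 (mod 11), so λ ≡ 1.
  x = λ² - 1 - 4 = 1 - 5 ≡ 7; y = λ·(1 - 7) - 3 ≡ 2. → (7, 2)
4P: (7, 2) + (4, 6). λ = (6 - 2)/(4 - 7) ≡ 4/8 mod 11. 8⁻¹ ≡ 7 (mod 11) since 8·7 = 56 ≡ 1, so λ ≡ 6.
  x = λ² - 7 - 4 = 36 - 11 ≡ 3; y = λ·(7 - 3) - 2 ≡ 0. → (3, 0)
5P: (3, 0) + (4, 6). λ = (6 - 0)/(4 - 3) ≡ 6/1 mod 11. 1⁻¹ ≡ 1 (mod 11) since 1·1 = 1 ≡ 1, so λ ≡ 6.
  x = λ² - 3 - 4 = 36 - 7 ≡ 7; y = λ·(3 - 7) - 0 ≡ 9. → (7, 9)
6P: (7, 9) + (4, 6). λ = (6 - 9)/(4 - 7) ≡ 8/8 mod 11. 8⁻¹ ≡ 7 (mod 11) since 8·7 = 56 ≡ 1, so λ ≡ 1.
  x = λ² - 7 - 4 = 1 - 11 ≡ 1; y = λ·(7 - 1) - 9 ≡ 8. → (1, 8)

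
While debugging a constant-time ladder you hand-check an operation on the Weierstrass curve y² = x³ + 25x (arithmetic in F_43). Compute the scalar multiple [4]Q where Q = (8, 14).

Double-and-add on 4 = (100)₂. Start with Q = (8, 14) for the leading 1-bit.
double: tangent at (8, 14): λ = (3·8² + 25)/(2·14) ≡ 2/28. 28⁻¹ ≡ 20 (mod 43) since 28·20 = 560 ≡ 1, so λ ≡ 2·20 ≡ 40.
  x = λ² - 8 - 8 = 1600 - 16 ≡ 36; y = λ·(8 - 36) - 14 ≡ 27. → (36, 27)
double: tangent at (36, 27): λ = (3·36² + 25)/(2·27) ≡ 0/11. 11⁻¹ ≡ 4 (mod 43), so λ ≡ 0·4 ≡ 0.
  x = λ² - 36 - 36 = 0 - 72 ≡ 14; y = λ·(36 - 14) - 27 ≡ 16. → (14, 16)

(14, 16)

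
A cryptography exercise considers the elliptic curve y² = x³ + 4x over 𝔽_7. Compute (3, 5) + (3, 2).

O

The two points share x = 3 and their y-coordinates satisfy 5 + 2 ≡ 0 (mod 7), so they are inverses. Their sum is ∞.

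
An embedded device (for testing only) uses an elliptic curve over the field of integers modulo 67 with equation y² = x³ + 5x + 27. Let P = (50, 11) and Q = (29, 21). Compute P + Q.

(61, 7)

(50, 11) + (29, 21). λ = (21 - 11)/(29 - 50) ≡ 10/46 mod 67. 46⁻¹ ≡ 51 (mod 67), so λ ≡ 41.
  x = λ² - 50 - 29 = 1681 - 79 ≡ 61; y = λ·(50 - 61) - 11 ≡ 7. → (61, 7)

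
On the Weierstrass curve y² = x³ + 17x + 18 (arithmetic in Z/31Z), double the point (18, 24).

tangent at (18, 24): λ = (3·18² + 17)/(2·24) ≡ 28/17. 17⁻¹ ≡ 11 (mod 31) since 17·11 = 187 ≡ 1, so λ ≡ 28·11 ≡ 29.
  x = λ² - 18 - 18 = 841 - 36 ≡ 30; y = λ·(18 - 30) - 24 ≡ 0. → (30, 0)

(30, 0)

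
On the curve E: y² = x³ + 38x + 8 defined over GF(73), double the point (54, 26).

tangent at (54, 26): λ = (3·54² + 38)/(2·26) ≡ 26/52. 52⁻¹ ≡ 66 (mod 73), so λ ≡ 26·66 ≡ 37.
  x = λ² - 54 - 54 = 1369 - 108 ≡ 20; y = λ·(54 - 20) - 26 ≡ 64. → (20, 64)

(20, 64)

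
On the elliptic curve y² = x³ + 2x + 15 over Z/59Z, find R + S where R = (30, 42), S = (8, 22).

(30, 42) + (8, 22). λ = (22 - 42)/(8 - 30) ≡ 39/37 mod 59. 37⁻¹ ≡ 8 (mod 59) since 37·8 = 296 ≡ 1, so λ ≡ 17.
  x = λ² - 30 - 8 = 289 - 38 ≡ 15; y = λ·(30 - 15) - 42 ≡ 36. → (15, 36)

(15, 36)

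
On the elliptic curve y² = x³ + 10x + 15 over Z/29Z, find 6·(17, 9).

Write Q = (17, 9).
Double-and-add on 6 = (110)₂. Start with Q = (17, 9) for the leading 1-bit.
double: tangent at (17, 9): λ = (3·17² + 10)/(2·9) ≡ 7/18. 18⁻¹ ≡ 21 (mod 29), so λ ≡ 7·21 ≡ 2.
  x = λ² - 17 - 17 = 4 - 34 ≡ 28; y = λ·(17 - 28) - 9 ≡ 27. → (28, 27)
add Q: (28, 27) + (17, 9). λ = (9 - 27)/(17 - 28) ≡ 11/18 mod 29. 18⁻¹ ≡ 21 (mod 29), so λ ≡ 28.
  x = λ² - 28 - 17 = 784 - 45 ≡ 14; y = λ·(28 - 14) - 27 ≡ 17. → (14, 17)
double: tangent at (14, 17): λ = (3·14² + 10)/(2·17) ≡ 18/5. 5⁻¹ ≡ 6 (mod 29), so λ ≡ 18·6 ≡ 21.
  x = λ² - 14 - 14 = 441 - 28 ≡ 7; y = λ·(14 - 7) - 17 ≡ 14. → (7, 14)

(7, 14)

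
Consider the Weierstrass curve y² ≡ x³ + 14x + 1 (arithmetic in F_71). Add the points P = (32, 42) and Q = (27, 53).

(14, 32)

(32, 42) + (27, 53). λ = (53 - 42)/(27 - 32) ≡ 11/66 mod 71. 66⁻¹ ≡ 14 (mod 71), so λ ≡ 12.
  x = λ² - 32 - 27 = 144 - 59 ≡ 14; y = λ·(32 - 14) - 42 ≡ 32. → (14, 32)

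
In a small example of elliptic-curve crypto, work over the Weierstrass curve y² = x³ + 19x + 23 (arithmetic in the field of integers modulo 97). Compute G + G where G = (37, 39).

tangent at (37, 39): λ = (3·37² + 19)/(2·39) ≡ 52/78. 78⁻¹ ≡ 51 (mod 97) since 78·51 = 3978 ≡ 1, so λ ≡ 52·51 ≡ 33.
  x = λ² - 37 - 37 = 1089 - 74 ≡ 45; y = λ·(37 - 45) - 39 ≡ 85. → (45, 85)

(45, 85)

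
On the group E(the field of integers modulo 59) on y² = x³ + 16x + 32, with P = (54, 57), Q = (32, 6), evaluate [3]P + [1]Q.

(6, 7)

First 3P:
Repeated addition: build up to 3P.
2P: tangent at (54, 57): λ = (3·54² + 16)/(2·57) ≡ 32/55. 55⁻¹ ≡ 44 (mod 59) since 55·44 = 2420 ≡ 1, so λ ≡ 32·44 ≡ 51.
  x = λ² - 54 - 54 = 2601 - 108 ≡ 15; y = λ·(54 - 15) - 57 ≡ 44. → (15, 44)
3P: (15, 44) + (54, 57). λ = (57 - 44)/(54 - 15) ≡ 13/39 mod 59. 39⁻¹ ≡ 56 (mod 59) since 39·56 = 2184 ≡ 1, so λ ≡ 20.
  x = λ² - 15 - 54 = 400 - 69 ≡ 36; y = λ·(15 - 36) - 44 ≡ 8. → (36, 8)
3P = (36, 8).
Finally 3P + Q:
(36, 8) + (32, 6). λ = (6 - 8)/(32 - 36) ≡ 57/55 mod 59. 55⁻¹ ≡ 44 (mod 59) since 55·44 = 2420 ≡ 1, so λ ≡ 30.
  x = λ² - 36 - 32 = 900 - 68 ≡ 6; y = λ·(36 - 6) - 8 ≡ 7. → (6, 7)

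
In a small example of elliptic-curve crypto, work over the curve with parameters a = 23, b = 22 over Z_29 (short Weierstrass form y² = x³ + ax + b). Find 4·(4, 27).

(12, 24)

Write P = (4, 27).
Repeated addition: build up to 4P.
2P: tangent at (4, 27): λ = (3·4² + 23)/(2·27) ≡ 13/25. 25⁻¹ ≡ 7 (mod 29) since 25·7 = 175 ≡ 1, so λ ≡ 13·7 ≡ 4.
  x = λ² - 4 - 4 = 16 - 8 ≡ 8; y = λ·(4 - 8) - 27 ≡ 15. → (8, 15)
3P: (8, 15) + (4, 27). λ = (27 - 15)/(4 - 8) ≡ 12/25 mod 29. 25⁻¹ ≡ 7 (mod 29) since 25·7 = 175 ≡ 1, so λ ≡ 26.
  x = λ² - 8 - 4 = 676 - 12 ≡ 26; y = λ·(8 - 26) - 15 ≡ 10. → (26, 10)
4P: (26, 10) + (4, 27). λ = (27 - 10)/(4 - 26) ≡ 17/7 mod 29. 7⁻¹ ≡ 25 (mod 29), so λ ≡ 19.
  x = λ² - 26 - 4 = 361 - 30 ≡ 12; y = λ·(26 - 12) - 10 ≡ 24. → (12, 24)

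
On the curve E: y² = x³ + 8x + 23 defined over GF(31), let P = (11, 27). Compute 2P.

(25, 10)

tangent at (11, 27): λ = (3·11² + 8)/(2·27) ≡ 30/23. 23⁻¹ ≡ 27 (mod 31) since 23·27 = 621 ≡ 1, so λ ≡ 30·27 ≡ 4.
  x = λ² - 11 - 11 = 16 - 22 ≡ 25; y = λ·(11 - 25) - 27 ≡ 10. → (25, 10)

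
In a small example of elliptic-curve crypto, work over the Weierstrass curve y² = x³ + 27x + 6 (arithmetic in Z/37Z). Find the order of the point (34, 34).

7

2P: tangent at (34, 34): λ = (3·34² + 27)/(2·34) ≡ 17/31. 31⁻¹ ≡ 6 (mod 37), so λ ≡ 17·6 ≡ 28.
  x = λ² - 34 - 34 = 784 - 68 ≡ 13; y = λ·(34 - 13) - 34 ≡ 36. → (13, 36)
3P: (13, 36) + (34, 34). λ = (34 - 36)/(34 - 13) ≡ 35/21 mod 37. 21⁻¹ ≡ 30 (mod 37) since 21·30 = 630 ≡ 1, so λ ≡ 14.
  x = λ² - 13 - 34 = 196 - 47 ≡ 1; y = λ·(13 - 1) - 36 ≡ 21. → (1, 21)
4P: (1, 21) + (34, 34). λ = (34 - 21)/(34 - 1) ≡ 13/33 mod 37. 33⁻¹ ≡ 9 (mod 37) since 33·9 = 297 ≡ 1, so λ ≡ 6.
  x = λ² - 1 - 34 = 36 - 35 ≡ 1; y = λ·(1 - 1) - 21 ≡ 16. → (1, 16)
5P: (1, 16) + (34, 34). λ = (34 - 16)/(34 - 1) ≡ 18/33 mod 37. 33⁻¹ ≡ 9 (mod 37) since 33·9 = 297 ≡ 1, so λ ≡ 14.
  x = λ² - 1 - 34 = 196 - 35 ≡ 13; y = λ·(1 - 13) - 16 ≡ 1. → (13, 1)
6P: (13, 1) + (34, 34). λ = (34 - 1)/(34 - 13) ≡ 33/21 mod 37. 21⁻¹ ≡ 30 (mod 37), so λ ≡ 28.
  x = λ² - 13 - 34 = 784 - 47 ≡ 34; y = λ·(13 - 34) - 1 ≡ 3. → (34, 3)
7P: (34, 3) + (34, 34): same x and y₁ ≡ -y₂, so the sum is O.
7P = O, so the order is 7.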